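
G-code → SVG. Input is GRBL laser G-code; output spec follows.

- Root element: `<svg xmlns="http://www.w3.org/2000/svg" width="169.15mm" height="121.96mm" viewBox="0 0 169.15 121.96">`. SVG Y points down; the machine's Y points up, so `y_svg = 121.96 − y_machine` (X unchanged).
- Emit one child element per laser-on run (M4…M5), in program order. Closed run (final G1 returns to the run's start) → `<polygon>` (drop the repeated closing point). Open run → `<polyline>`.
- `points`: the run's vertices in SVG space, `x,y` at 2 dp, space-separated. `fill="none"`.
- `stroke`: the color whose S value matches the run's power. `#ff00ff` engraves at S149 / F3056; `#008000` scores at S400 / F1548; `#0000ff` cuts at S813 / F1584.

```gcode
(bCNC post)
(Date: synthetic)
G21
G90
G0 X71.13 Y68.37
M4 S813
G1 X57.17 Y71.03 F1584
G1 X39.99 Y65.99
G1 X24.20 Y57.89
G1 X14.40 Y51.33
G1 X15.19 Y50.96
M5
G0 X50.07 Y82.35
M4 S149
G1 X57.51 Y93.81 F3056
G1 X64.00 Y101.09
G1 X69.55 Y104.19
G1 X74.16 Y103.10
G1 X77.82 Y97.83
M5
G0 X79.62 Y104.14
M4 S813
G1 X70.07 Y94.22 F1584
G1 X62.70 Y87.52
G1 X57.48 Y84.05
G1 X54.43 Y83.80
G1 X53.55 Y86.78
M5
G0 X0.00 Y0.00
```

<svg xmlns="http://www.w3.org/2000/svg" width="169.15mm" height="121.96mm" viewBox="0 0 169.15 121.96">
  <polyline points="71.13,53.59 57.17,50.93 39.99,55.97 24.20,64.07 14.40,70.63 15.19,71.00" fill="none" stroke="#0000ff"/>
  <polyline points="50.07,39.61 57.51,28.15 64.00,20.87 69.55,17.77 74.16,18.86 77.82,24.13" fill="none" stroke="#ff00ff"/>
  <polyline points="79.62,17.82 70.07,27.74 62.70,34.44 57.48,37.91 54.43,38.16 53.55,35.18" fill="none" stroke="#0000ff"/>
</svg>

Each laser-on run becomes one SVG element. Flip Y back into SVG space with y_svg = 121.96 − y_machine.

Run 1: S813 ⇒ cut layer `#0000ff`. The run is open, so emit a `<polyline>` with points (Y-flipped): 71.13,53.59 57.17,50.93 39.99,55.97 24.20,64.07 14.40,70.63 15.19,71.00.

Run 2: the run's S149 means `#ff00ff` (engrave). The run is open, so emit a `<polyline>` with points (Y-flipped): 50.07,39.61 57.51,28.15 64.00,20.87 69.55,17.77 74.16,18.86 77.82,24.13.

Run 3: power S813 maps to stroke `#0000ff` (cut). The run is open, so emit a `<polyline>` with points (Y-flipped): 79.62,17.82 70.07,27.74 62.70,34.44 57.48,37.91 54.43,38.16 53.55,35.18.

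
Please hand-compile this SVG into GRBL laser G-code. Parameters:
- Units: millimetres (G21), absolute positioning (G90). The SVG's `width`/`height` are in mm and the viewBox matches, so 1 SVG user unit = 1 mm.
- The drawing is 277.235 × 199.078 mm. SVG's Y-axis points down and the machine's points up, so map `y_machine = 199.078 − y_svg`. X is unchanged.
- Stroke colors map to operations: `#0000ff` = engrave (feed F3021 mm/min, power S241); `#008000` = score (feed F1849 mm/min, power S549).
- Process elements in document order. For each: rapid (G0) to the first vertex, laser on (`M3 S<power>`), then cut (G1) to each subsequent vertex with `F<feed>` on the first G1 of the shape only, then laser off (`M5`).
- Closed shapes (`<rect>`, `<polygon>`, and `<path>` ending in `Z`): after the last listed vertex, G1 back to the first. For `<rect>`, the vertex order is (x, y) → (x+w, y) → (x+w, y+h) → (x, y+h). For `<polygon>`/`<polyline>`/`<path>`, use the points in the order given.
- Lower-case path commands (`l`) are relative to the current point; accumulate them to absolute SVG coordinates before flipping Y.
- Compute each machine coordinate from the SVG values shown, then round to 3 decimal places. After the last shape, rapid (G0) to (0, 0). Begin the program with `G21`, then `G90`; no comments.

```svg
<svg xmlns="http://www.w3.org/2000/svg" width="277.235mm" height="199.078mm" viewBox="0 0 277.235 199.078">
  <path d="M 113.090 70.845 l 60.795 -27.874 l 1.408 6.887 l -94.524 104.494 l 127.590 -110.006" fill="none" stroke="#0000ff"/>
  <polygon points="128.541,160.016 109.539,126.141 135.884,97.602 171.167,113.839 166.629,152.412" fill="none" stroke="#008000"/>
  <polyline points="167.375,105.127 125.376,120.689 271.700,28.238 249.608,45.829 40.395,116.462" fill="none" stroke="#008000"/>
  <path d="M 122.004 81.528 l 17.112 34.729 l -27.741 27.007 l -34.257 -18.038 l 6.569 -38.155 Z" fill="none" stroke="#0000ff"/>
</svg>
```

G21
G90
G0 X113.090 Y128.233
M3 S241
G1 X173.885 Y156.107 F3021
G1 X175.293 Y149.220
G1 X80.769 Y44.726
G1 X208.359 Y154.732
M5
G0 X128.541 Y39.062
M3 S549
G1 X109.539 Y72.937 F1849
G1 X135.884 Y101.476
G1 X171.167 Y85.239
G1 X166.629 Y46.666
G1 X128.541 Y39.062
M5
G0 X167.375 Y93.951
M3 S549
G1 X125.376 Y78.389 F1849
G1 X271.700 Y170.840
G1 X249.608 Y153.249
G1 X40.395 Y82.616
M5
G0 X122.004 Y117.550
M3 S241
G1 X139.116 Y82.821 F3021
G1 X111.375 Y55.814
G1 X77.118 Y73.852
G1 X83.687 Y112.007
G1 X122.004 Y117.550
M5
G0 X0.000 Y0.000

viewBox `0 0 277.235 199.078` with mm width/height → 1 unit = 1 mm. Flip: y_m = 199.078 − y_svg.

**Shape 1** — `<path>` open polyline, stroke `#0000ff` → engrave (S241, F3021). Machine vertices: (113.090,128.233) → (173.885,156.107) → (175.293,149.220) → (80.769,44.726) → (208.359,154.732). Open path.

**Shape 2** — `<polygon>` regular polygon, stroke `#008000` → score (S549, F1849). Machine vertices: (128.541,39.062) → (109.539,72.937) → (135.884,101.476) → (171.167,85.239) → (166.629,46.666) → (128.541,39.062). Closed: final G1 returns to the first vertex.

**Shape 3** — `<polyline>` open polyline, stroke `#008000` → score (S549, F1849). Machine vertices: (167.375,93.951) → (125.376,78.389) → (271.700,170.840) → (249.608,153.249) → (40.395,82.616). Open path.

**Shape 4** — `<path>` regular polygon, stroke `#0000ff` → engrave (S241, F3021). Machine vertices: (122.004,117.550) → (139.116,82.821) → (111.375,55.814) → (77.118,73.852) → (83.687,112.007) → (122.004,117.550). Closed: final G1 returns to the first vertex.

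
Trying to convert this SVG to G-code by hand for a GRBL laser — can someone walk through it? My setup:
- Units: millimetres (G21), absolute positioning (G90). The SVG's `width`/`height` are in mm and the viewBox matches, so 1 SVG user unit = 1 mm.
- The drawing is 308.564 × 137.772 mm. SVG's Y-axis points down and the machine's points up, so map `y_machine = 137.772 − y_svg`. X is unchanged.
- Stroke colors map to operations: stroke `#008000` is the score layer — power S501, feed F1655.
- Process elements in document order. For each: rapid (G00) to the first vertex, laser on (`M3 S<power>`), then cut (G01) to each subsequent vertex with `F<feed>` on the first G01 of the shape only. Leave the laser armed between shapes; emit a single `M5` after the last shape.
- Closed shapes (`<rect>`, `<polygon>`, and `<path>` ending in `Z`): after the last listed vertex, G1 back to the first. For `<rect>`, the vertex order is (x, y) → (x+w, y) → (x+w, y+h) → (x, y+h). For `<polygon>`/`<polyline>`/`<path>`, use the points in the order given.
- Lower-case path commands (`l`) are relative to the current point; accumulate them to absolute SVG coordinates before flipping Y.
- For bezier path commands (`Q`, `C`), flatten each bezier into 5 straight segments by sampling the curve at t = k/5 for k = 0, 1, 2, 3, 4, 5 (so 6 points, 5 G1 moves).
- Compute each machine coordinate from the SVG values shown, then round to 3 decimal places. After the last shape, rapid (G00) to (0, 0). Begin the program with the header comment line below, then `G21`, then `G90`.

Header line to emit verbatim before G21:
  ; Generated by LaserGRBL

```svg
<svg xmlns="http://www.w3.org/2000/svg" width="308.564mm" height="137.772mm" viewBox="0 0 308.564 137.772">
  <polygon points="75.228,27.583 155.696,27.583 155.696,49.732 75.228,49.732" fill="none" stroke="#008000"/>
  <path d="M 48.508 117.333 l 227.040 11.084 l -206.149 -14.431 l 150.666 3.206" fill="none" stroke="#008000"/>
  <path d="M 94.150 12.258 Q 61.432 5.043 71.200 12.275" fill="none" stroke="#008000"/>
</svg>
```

Since the viewBox matches the mm dimensions, user units are millimetres directly. The only transform is the Y-flip y_m = 137.772 − y_svg.

Shape 1 is a rectangle drawn with `<polygon>`. Its stroke #008000 means score at S501, F1655. After flipping Y the toolpath is (75.228,110.189) → (155.696,110.189) → (155.696,88.040) → (75.228,88.040) → (75.228,110.189), returning to the start.

Shape 2 is a open polyline drawn with `<path>`. Its stroke #008000 means score at S501, F1655. After flipping Y the toolpath is (48.508,20.439) → (275.548,9.355) → (69.399,23.786) → (220.065,20.580).

Shape 3 is a quadratic bezier drawn with `<path>`. Its stroke #008000 means score at S501, F1655. After flipping Y the toolpath is (94.150,125.514) → (82.762,127.822) → (74.773,128.974) → (70.183,128.971) → (68.992,127.812) → (71.200,125.497).

; Generated by LaserGRBL
G21
G90
G00 X75.228 Y110.189
M3 S501
G01 X155.696 Y110.189 F1655
G01 X155.696 Y88.040
G01 X75.228 Y88.040
G01 X75.228 Y110.189
G00 X48.508 Y20.439
M3 S501
G01 X275.548 Y9.355 F1655
G01 X69.399 Y23.786
G01 X220.065 Y20.580
G00 X94.150 Y125.514
M3 S501
G01 X82.762 Y127.822 F1655
G01 X74.773 Y128.974
G01 X70.183 Y128.971
G01 X68.992 Y127.812
G01 X71.200 Y125.497
M5
G00 X0.000 Y0.000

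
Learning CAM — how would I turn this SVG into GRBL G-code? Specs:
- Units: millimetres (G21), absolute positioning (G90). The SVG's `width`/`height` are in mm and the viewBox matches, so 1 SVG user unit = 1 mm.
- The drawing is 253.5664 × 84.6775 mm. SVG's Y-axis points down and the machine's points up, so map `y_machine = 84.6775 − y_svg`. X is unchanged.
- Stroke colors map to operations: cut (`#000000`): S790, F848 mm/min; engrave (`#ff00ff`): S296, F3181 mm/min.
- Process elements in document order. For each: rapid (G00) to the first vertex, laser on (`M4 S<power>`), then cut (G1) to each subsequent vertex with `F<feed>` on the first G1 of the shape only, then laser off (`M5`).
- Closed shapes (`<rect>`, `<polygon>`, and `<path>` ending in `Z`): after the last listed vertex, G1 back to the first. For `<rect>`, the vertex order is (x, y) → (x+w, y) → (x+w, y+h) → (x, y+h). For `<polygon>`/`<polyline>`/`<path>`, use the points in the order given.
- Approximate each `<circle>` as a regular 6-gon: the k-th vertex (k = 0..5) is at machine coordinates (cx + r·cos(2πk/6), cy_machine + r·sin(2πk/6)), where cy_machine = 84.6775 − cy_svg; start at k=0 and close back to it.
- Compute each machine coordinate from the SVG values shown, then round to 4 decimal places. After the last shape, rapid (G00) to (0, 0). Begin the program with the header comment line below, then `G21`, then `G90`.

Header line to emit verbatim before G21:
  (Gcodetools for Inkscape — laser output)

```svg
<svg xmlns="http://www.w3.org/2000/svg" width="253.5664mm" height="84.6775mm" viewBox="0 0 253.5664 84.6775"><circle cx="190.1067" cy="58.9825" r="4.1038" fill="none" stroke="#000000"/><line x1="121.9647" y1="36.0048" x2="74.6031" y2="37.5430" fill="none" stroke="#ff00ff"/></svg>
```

(Gcodetools for Inkscape — laser output)
G21
G90
G00 X194.2105 Y25.6950
M4 S790
G1 X192.1586 Y29.2490 F848
G1 X188.0548 Y29.2490
G1 X186.0029 Y25.6950
G1 X188.0548 Y22.1410
G1 X192.1586 Y22.1410
G1 X194.2105 Y25.6950
M5
G00 X121.9647 Y48.6727
M4 S296
G1 X74.6031 Y47.1345 F3181
M5
G00 X0.0000 Y0.0000

Since the viewBox matches the mm dimensions, user units are millimetres directly. The only transform is the Y-flip y_m = 84.6775 − y_svg.

Shape 1 is a circle drawn with `<circle>`. Its stroke #000000 means cut at S790, F848. After flipping Y the toolpath is (194.2105,25.6950) → (192.1586,29.2490) → (188.0548,29.2490) → (186.0029,25.6950) → (188.0548,22.1410) → (192.1586,22.1410) → (194.2105,25.6950), returning to the start.

Shape 2 is a line segment drawn with `<line>`. Its stroke #ff00ff means engrave at S296, F3181. After flipping Y the toolpath is (121.9647,48.6727) → (74.6031,47.1345).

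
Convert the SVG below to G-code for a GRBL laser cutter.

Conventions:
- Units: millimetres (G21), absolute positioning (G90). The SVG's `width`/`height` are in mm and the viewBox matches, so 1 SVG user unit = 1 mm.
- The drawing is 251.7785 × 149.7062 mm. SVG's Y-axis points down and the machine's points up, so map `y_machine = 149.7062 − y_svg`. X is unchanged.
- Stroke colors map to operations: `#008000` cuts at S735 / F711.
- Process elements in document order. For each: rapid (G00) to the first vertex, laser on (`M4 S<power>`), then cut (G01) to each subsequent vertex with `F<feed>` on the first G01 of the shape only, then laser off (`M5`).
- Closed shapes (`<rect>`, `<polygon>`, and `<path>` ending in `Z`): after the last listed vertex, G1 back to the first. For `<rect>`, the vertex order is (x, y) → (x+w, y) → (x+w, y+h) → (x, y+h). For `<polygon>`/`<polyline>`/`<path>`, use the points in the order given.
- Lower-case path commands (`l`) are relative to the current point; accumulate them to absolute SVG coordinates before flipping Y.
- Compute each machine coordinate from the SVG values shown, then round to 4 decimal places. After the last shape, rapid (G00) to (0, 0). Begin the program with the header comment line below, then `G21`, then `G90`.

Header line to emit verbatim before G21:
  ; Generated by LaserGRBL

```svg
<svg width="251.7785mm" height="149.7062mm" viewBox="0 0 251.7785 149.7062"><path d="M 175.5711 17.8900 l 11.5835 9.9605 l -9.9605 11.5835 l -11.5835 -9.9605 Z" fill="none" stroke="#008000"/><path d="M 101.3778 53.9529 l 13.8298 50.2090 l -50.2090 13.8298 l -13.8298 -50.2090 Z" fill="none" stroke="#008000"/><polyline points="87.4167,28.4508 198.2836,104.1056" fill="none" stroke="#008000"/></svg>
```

; Generated by LaserGRBL
G21
G90
G00 X175.5711 Y131.8162
M4 S735
G01 X187.1546 Y121.8557 F711
G01 X177.1941 Y110.2722
G01 X165.6106 Y120.2327
G01 X175.5711 Y131.8162
M5
G00 X101.3778 Y95.7533
M4 S735
G01 X115.2076 Y45.5443 F711
G01 X64.9986 Y31.7145
G01 X51.1688 Y81.9235
G01 X101.3778 Y95.7533
M5
G00 X87.4167 Y121.2554
M4 S735
G01 X198.2836 Y45.6006 F711
M5
G00 X0.0000 Y0.0000

1 u = 1 mm; y_m = 149.7062 − y.

[1] `<path>` regular polygon, #008000→cut S735 F711: (175.5711,131.8162) → (187.1546,121.8557) → (177.1941,110.2722) → (165.6106,120.2327) → (175.5711,131.8162) (closed)

[2] `<path>` regular polygon, #008000→cut S735 F711: (101.3778,95.7533) → (115.2076,45.5443) → (64.9986,31.7145) → (51.1688,81.9235) → (101.3778,95.7533) (closed)

[3] `<polyline>` line segment, #008000→cut S735 F711: (87.4167,121.2554) → (198.2836,45.6006)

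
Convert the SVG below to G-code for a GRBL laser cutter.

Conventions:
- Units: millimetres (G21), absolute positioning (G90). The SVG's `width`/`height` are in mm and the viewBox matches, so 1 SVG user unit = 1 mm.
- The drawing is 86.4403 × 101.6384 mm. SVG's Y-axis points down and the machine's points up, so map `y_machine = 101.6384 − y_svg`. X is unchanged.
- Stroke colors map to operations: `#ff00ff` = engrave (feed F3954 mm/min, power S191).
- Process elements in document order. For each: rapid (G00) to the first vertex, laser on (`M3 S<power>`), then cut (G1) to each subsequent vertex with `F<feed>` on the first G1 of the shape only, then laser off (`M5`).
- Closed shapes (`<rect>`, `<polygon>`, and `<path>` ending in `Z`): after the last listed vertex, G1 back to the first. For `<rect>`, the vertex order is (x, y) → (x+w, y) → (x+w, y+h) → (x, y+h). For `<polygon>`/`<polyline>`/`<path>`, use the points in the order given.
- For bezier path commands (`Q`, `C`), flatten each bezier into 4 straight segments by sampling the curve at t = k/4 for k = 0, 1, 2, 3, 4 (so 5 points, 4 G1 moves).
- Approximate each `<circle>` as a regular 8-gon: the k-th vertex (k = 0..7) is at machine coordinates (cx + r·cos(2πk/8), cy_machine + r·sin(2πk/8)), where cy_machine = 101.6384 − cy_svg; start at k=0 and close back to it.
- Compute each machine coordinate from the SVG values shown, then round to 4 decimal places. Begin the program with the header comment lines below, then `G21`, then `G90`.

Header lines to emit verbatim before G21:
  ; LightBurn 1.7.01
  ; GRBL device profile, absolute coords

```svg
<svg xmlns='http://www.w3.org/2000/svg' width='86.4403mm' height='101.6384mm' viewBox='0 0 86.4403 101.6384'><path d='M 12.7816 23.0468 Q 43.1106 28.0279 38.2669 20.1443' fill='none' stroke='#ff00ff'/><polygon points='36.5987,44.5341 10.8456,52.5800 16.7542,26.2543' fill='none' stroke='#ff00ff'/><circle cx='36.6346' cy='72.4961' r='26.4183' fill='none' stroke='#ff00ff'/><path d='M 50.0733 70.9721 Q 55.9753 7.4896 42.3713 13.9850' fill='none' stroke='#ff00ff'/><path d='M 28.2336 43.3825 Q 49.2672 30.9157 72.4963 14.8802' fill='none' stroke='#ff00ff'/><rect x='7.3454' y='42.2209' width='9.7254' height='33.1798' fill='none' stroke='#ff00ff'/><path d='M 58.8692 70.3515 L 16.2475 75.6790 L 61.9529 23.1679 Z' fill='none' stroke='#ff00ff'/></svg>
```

Since the viewBox matches the mm dimensions, user units are millimetres directly. The only transform is the Y-flip y_m = 101.6384 − y_svg.

Shape 1 is a quadratic bezier drawn with `<path>`. Its stroke #ff00ff means engrave at S191, F3954. After flipping Y the toolpath is (12.7816,78.5916) → (25.7478,76.9051) → (34.3174,76.8267) → (38.4905,78.3563) → (38.2669,81.4941).

Shape 2 is a regular polygon drawn with `<polygon>`. Its stroke #ff00ff means engrave at S191, F3954. After flipping Y the toolpath is (36.5987,57.1043) → (10.8456,49.0584) → (16.7542,75.3841) → (36.5987,57.1043), returning to the start.

Shape 3 is a circle drawn with `<circle>`. Its stroke #ff00ff means engrave at S191, F3954. After flipping Y the toolpath is (63.0529,29.1423) → (55.3152,47.8229) → (36.6346,55.5606) → (17.9540,47.8229) → (10.2163,29.1423) → (17.9540,10.4617) → (36.6346,2.7240) → (55.3152,10.4617) → (63.0529,29.1423), returning to the start.

Shape 4 is a quadratic bezier drawn with `<path>`. Its stroke #ff00ff means engrave at S191, F3954. After flipping Y the toolpath is (50.0733,30.6663) → (51.8052,58.0339) → (51.0988,76.6543) → (47.9542,86.5275) → (42.3713,87.6534).

Shape 5 is a quadratic bezier drawn with `<path>`. Its stroke #ff00ff means engrave at S191, F3954. After flipping Y the toolpath is (28.2336,58.2559) → (38.8876,64.7123) → (49.8161,71.6149) → (61.0190,78.9635) → (72.4963,86.7582).

Shape 6 is a rectangle drawn with `<rect>`. Its stroke #ff00ff means engrave at S191, F3954. After flipping Y the toolpath is (7.3454,59.4175) → (17.0708,59.4175) → (17.0708,26.2377) → (7.3454,26.2377) → (7.3454,59.4175), returning to the start.

Shape 7 is a closed polygon drawn with `<path>`. Its stroke #ff00ff means engrave at S191, F3954. After flipping Y the toolpath is (58.8692,31.2869) → (16.2475,25.9594) → (61.9529,78.4705) → (58.8692,31.2869), returning to the start.

; LightBurn 1.7.01
; GRBL device profile, absolute coords
G21
G90
G00 X12.7816 Y78.5916
M3 S191
G1 X25.7478 Y76.9051 F3954
G1 X34.3174 Y76.8267
G1 X38.4905 Y78.3563
G1 X38.2669 Y81.4941
M5
G00 X36.5987 Y57.1043
M3 S191
G1 X10.8456 Y49.0584 F3954
G1 X16.7542 Y75.3841
G1 X36.5987 Y57.1043
M5
G00 X63.0529 Y29.1423
M3 S191
G1 X55.3152 Y47.8229 F3954
G1 X36.6346 Y55.5606
G1 X17.9540 Y47.8229
G1 X10.2163 Y29.1423
G1 X17.9540 Y10.4617
G1 X36.6346 Y2.7240
G1 X55.3152 Y10.4617
G1 X63.0529 Y29.1423
M5
G00 X50.0733 Y30.6663
M3 S191
G1 X51.8052 Y58.0339 F3954
G1 X51.0988 Y76.6543
G1 X47.9542 Y86.5275
G1 X42.3713 Y87.6534
M5
G00 X28.2336 Y58.2559
M3 S191
G1 X38.8876 Y64.7123 F3954
G1 X49.8161 Y71.6149
G1 X61.0190 Y78.9635
G1 X72.4963 Y86.7582
M5
G00 X7.3454 Y59.4175
M3 S191
G1 X17.0708 Y59.4175 F3954
G1 X17.0708 Y26.2377
G1 X7.3454 Y26.2377
G1 X7.3454 Y59.4175
M5
G00 X58.8692 Y31.2869
M3 S191
G1 X16.2475 Y25.9594 F3954
G1 X61.9529 Y78.4705
G1 X58.8692 Y31.2869
M5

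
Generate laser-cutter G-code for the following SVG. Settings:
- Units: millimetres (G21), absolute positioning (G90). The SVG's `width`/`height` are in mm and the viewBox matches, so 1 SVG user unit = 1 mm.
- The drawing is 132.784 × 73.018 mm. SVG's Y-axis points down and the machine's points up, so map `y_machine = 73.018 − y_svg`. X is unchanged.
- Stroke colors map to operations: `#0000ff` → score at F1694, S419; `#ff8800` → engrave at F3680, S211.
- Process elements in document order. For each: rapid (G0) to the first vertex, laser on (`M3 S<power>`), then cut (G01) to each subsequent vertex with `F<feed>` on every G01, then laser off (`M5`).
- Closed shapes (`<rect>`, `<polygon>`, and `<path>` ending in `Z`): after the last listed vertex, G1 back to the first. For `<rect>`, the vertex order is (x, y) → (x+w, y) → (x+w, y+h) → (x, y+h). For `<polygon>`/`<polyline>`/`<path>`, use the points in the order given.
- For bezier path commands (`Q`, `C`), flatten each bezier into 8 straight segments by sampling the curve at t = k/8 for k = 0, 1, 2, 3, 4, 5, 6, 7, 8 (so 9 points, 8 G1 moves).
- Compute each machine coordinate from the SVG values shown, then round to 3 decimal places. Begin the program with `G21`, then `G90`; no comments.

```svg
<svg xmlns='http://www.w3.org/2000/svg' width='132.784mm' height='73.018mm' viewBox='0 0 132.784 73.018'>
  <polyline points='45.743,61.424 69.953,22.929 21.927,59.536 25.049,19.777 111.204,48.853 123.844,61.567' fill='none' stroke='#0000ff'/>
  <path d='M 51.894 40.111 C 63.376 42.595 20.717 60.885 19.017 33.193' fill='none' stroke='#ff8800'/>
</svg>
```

G21
G90
G0 X45.743 Y11.594
M3 S419
G01 X69.953 Y50.089 F1694
G01 X21.927 Y13.482 F1694
G01 X25.049 Y53.241 F1694
G01 X111.204 Y24.165 F1694
G01 X123.844 Y11.451 F1694
M5
G0 X51.894 Y32.907
M3 S211
G01 X53.848 Y31.355 F3680
G01 X51.840 Y29.046 F3680
G01 X46.986 Y26.703 F3680
G01 X40.399 Y25.050 F3680
G01 X33.194 Y24.812 F3680
G01 X26.486 Y26.712 F3680
G01 X21.389 Y31.475 F3680
G01 X19.017 Y39.825 F3680
M5

1 u = 1 mm; y_m = 73.018 − y.

[1] `<polyline>` open polyline, #0000ff→score S419 F1694: (45.743,11.594) → (69.953,50.089) → (21.927,13.482) → (25.049,53.241) → (111.204,24.165) → (123.844,11.451)

[2] `<path>` cubic bezier, #ff8800→engrave S211 F3680: (51.894,32.907) → (53.848,31.355) → (51.840,29.046) → (46.986,26.703) → (40.399,25.050) → (33.194,24.812) → (26.486,26.712) → (21.389,31.475) → (19.017,39.825)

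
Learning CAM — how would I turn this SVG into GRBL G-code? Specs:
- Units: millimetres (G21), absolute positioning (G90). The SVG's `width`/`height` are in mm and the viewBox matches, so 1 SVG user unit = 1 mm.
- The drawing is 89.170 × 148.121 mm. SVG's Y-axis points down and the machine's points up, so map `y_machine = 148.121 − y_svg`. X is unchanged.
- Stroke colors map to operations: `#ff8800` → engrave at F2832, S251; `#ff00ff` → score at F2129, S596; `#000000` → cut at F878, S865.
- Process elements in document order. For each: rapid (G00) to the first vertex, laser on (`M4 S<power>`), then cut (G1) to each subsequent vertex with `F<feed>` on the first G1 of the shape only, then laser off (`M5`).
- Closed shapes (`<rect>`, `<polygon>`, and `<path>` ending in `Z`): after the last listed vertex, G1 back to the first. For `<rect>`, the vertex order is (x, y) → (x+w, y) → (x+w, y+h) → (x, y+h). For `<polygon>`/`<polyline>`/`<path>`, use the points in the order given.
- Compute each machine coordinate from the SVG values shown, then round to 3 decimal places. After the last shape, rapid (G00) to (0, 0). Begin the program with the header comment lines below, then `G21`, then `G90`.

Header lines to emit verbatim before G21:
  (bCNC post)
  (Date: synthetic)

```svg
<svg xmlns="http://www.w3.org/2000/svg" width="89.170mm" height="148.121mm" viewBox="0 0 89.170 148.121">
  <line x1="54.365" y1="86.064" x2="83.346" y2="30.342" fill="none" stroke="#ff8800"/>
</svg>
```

Since the viewBox matches the mm dimensions, user units are millimetres directly. The only transform is the Y-flip y_m = 148.121 − y_svg.

Shape 1 is a line segment drawn with `<line>`. Its stroke #ff8800 means engrave at S251, F2832. After flipping Y the toolpath is (54.365,62.057) → (83.346,117.779).

(bCNC post)
(Date: synthetic)
G21
G90
G00 X54.365 Y62.057
M4 S251
G1 X83.346 Y117.779 F2832
M5
G00 X0.000 Y0.000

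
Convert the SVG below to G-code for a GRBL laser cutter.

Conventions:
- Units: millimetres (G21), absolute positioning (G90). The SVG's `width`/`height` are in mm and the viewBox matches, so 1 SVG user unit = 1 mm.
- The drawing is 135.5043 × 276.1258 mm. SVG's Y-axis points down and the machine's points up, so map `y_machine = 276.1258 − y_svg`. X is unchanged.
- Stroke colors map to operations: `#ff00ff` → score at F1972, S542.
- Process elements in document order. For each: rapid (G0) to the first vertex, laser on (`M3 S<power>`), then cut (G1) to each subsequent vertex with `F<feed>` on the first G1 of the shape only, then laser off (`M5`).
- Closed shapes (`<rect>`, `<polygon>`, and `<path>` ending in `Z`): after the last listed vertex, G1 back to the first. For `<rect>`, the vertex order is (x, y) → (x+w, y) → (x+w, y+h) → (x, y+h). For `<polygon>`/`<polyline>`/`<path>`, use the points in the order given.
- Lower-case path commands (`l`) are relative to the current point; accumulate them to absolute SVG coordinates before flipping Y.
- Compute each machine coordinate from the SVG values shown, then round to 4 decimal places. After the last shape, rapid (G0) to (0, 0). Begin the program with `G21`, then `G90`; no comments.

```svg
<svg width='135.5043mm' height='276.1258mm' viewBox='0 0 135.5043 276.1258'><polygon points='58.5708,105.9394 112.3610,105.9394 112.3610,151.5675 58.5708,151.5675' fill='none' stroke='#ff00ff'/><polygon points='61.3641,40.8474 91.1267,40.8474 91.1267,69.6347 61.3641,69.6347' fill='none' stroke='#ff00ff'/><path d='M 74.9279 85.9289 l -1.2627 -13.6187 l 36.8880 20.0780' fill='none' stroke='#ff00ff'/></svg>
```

1 u = 1 mm; y_m = 276.1258 − y.

[1] `<polygon>` rectangle, #ff00ff→score S542 F1972: (58.5708,170.1864) → (112.3610,170.1864) → (112.3610,124.5583) → (58.5708,124.5583) → (58.5708,170.1864) (closed)

[2] `<polygon>` rectangle, #ff00ff→score S542 F1972: (61.3641,235.2784) → (91.1267,235.2784) → (91.1267,206.4911) → (61.3641,206.4911) → (61.3641,235.2784) (closed)

[3] `<path>` open polyline, #ff00ff→score S542 F1972: (74.9279,190.1969) → (73.6652,203.8156) → (110.5532,183.7376)

G21
G90
G0 X58.5708 Y170.1864
M3 S542
G1 X112.3610 Y170.1864 F1972
G1 X112.3610 Y124.5583
G1 X58.5708 Y124.5583
G1 X58.5708 Y170.1864
M5
G0 X61.3641 Y235.2784
M3 S542
G1 X91.1267 Y235.2784 F1972
G1 X91.1267 Y206.4911
G1 X61.3641 Y206.4911
G1 X61.3641 Y235.2784
M5
G0 X74.9279 Y190.1969
M3 S542
G1 X73.6652 Y203.8156 F1972
G1 X110.5532 Y183.7376
M5
G0 X0.0000 Y0.0000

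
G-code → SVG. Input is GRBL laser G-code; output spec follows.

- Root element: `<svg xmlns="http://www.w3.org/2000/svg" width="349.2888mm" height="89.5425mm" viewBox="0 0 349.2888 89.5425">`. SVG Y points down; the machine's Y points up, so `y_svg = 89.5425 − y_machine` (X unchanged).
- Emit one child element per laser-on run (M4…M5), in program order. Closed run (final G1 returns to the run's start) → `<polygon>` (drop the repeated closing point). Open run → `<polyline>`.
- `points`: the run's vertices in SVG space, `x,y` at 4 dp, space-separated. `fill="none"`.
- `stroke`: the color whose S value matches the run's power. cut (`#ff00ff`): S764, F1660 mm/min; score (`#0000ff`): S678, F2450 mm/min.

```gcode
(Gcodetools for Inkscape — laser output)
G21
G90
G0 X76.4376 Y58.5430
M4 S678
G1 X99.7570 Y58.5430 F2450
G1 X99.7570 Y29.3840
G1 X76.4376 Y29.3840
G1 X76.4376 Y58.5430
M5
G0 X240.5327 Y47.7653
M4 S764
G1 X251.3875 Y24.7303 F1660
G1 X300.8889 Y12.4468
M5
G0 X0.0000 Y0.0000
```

Each laser-on run becomes one SVG element. Flip Y back into SVG space with y_svg = 89.5425 − y_machine.

Run 1: S678 ⇒ score layer `#0000ff`. The run returns to its start, so emit a `<polygon>` with points (Y-flipped): 76.4376,30.9995 99.7570,30.9995 99.7570,60.1585 76.4376,60.1585.

Run 2: power S764 maps to stroke `#ff00ff` (cut). The run is open, so emit a `<polyline>` with points (Y-flipped): 240.5327,41.7772 251.3875,64.8122 300.8889,77.0957.

<svg xmlns="http://www.w3.org/2000/svg" width="349.2888mm" height="89.5425mm" viewBox="0 0 349.2888 89.5425">
  <polygon points="76.4376,30.9995 99.7570,30.9995 99.7570,60.1585 76.4376,60.1585" fill="none" stroke="#0000ff"/>
  <polyline points="240.5327,41.7772 251.3875,64.8122 300.8889,77.0957" fill="none" stroke="#ff00ff"/>
</svg>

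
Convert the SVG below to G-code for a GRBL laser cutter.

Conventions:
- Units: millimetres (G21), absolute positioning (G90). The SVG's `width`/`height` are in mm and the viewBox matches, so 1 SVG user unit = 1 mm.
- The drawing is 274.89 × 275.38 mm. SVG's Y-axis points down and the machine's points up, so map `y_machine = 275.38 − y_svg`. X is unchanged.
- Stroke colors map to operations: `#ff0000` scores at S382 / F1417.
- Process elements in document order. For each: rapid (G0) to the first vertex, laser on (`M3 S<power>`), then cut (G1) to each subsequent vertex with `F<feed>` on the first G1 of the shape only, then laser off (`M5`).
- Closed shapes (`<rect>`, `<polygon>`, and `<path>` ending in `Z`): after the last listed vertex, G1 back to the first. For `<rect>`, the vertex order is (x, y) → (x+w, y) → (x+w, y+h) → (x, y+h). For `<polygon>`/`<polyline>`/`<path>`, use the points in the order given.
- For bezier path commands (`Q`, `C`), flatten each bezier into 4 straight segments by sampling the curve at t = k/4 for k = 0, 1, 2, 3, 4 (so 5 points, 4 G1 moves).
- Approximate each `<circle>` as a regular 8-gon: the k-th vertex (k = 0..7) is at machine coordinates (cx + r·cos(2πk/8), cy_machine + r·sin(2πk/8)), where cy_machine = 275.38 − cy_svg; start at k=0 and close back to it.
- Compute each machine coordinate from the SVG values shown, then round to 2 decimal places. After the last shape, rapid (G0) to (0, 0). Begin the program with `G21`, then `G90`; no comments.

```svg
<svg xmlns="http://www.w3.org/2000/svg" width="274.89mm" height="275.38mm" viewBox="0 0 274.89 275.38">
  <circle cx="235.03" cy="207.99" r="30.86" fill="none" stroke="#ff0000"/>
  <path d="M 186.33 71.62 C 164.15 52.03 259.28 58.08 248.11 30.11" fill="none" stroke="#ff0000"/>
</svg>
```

G21
G90
G0 X265.89 Y67.39
M3 S382
G1 X256.85 Y89.21 F1417
G1 X235.03 Y98.25
G1 X213.21 Y89.21
G1 X204.17 Y67.39
G1 X213.21 Y45.57
G1 X235.03 Y36.53
G1 X256.85 Y45.57
G1 X265.89 Y67.39
M5
G0 X186.33 Y203.76
M3 S382
G1 X188.20 Y214.58 F1417
G1 X213.09 Y221.37
G1 X240.05 Y229.74
G1 X248.11 Y245.27
M5
G0 X0.00 Y0.00

viewBox `0 0 274.89 275.38` with mm width/height → 1 unit = 1 mm. Flip: y_m = 275.38 − y_svg.

**Shape 1** — `<circle>` circle, stroke `#ff0000` → score (S382, F1417). Machine vertices: (265.89,67.39) → (256.85,89.21) → (235.03,98.25) → (213.21,89.21) → (204.17,67.39) → (213.21,45.57) → (235.03,36.53) → (256.85,45.57) → (265.89,67.39). Closed: final G1 returns to the first vertex.

**Shape 2** — `<path>` cubic bezier, stroke `#ff0000` → score (S382, F1417). Control points (SVG): P0=(186.33,71.62), P1=(164.15,52.03), P2=(259.28,58.08), P3=(248.11,30.11); sampled at t=k/4. Machine vertices: (186.33,203.76) → (188.20,214.58) → (213.09,221.37) → (240.05,229.74) → (248.11,245.27). Open path.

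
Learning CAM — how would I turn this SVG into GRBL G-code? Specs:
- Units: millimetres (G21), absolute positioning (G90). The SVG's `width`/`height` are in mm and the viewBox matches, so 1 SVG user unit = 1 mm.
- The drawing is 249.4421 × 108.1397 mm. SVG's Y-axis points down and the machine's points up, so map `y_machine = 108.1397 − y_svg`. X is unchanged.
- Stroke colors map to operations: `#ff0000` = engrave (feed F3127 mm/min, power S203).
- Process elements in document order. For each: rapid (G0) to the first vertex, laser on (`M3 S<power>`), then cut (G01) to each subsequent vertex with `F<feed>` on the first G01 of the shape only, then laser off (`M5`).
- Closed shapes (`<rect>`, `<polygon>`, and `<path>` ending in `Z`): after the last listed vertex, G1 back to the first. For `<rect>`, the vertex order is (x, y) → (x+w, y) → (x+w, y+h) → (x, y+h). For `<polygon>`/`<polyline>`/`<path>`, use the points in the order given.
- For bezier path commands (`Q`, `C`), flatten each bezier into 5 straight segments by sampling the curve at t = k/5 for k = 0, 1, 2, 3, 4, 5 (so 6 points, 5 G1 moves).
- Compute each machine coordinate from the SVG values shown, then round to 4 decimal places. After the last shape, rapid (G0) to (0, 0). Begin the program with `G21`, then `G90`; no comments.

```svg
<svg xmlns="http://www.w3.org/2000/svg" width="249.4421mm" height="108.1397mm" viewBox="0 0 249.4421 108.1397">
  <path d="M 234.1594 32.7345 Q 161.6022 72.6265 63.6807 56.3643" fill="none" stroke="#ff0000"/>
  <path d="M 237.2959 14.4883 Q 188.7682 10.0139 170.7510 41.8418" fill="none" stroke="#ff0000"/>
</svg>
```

G21
G90
G0 X234.1594 Y75.4052
M3 S203
G01 X204.1219 Y61.6946 F3127
G01 X172.0554 Y52.4763
G01 X137.9596 Y47.7503
G01 X101.8347 Y47.5167
G01 X63.6807 Y51.7754
M5
G0 X237.2959 Y93.6514
M3 S203
G01 X219.1052 Y93.9891 F3127
G01 X203.3554 Y91.4226
G01 X190.0464 Y85.9519
G01 X179.1783 Y77.5770
G01 X170.7510 Y66.2979
M5
G0 X0.0000 Y0.0000

Since the viewBox matches the mm dimensions, user units are millimetres directly. The only transform is the Y-flip y_m = 108.1397 − y_svg.

Shape 1 is a quadratic bezier drawn with `<path>`. Its stroke #ff0000 means engrave at S203, F3127. After flipping Y the toolpath is (234.1594,75.4052) → (204.1219,61.6946) → (172.0554,52.4763) → (137.9596,47.7503) → (101.8347,47.5167) → (63.6807,51.7754).

Shape 2 is a quadratic bezier drawn with `<path>`. Its stroke #ff0000 means engrave at S203, F3127. After flipping Y the toolpath is (237.2959,93.6514) → (219.1052,93.9891) → (203.3554,91.4226) → (190.0464,85.9519) → (179.1783,77.5770) → (170.7510,66.2979).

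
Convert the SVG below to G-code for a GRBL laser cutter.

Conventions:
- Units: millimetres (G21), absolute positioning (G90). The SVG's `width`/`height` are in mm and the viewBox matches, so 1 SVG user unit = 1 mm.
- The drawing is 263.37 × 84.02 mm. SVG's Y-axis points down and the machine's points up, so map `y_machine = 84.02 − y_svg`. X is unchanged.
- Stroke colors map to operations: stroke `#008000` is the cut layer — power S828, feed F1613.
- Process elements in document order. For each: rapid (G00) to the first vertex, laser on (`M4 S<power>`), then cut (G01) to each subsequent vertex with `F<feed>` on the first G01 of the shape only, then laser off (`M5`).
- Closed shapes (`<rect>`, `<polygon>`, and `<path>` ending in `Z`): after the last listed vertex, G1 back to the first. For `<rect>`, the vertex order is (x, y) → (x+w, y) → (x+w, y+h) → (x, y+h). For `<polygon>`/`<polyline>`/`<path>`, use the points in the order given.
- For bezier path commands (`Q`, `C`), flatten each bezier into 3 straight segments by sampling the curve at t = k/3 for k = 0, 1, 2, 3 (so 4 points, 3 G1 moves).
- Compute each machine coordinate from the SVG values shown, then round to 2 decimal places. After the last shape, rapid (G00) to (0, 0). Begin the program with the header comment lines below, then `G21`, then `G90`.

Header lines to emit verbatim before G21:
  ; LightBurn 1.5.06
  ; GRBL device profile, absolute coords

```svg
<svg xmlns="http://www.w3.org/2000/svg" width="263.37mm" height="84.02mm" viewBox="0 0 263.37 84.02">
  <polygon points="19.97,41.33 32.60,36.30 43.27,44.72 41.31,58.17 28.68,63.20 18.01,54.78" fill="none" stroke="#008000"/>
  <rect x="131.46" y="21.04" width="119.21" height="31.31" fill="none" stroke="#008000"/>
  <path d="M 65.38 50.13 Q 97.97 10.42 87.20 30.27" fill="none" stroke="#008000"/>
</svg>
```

Since the viewBox matches the mm dimensions, user units are millimetres directly. The only transform is the Y-flip y_m = 84.02 − y_svg.

Shape 1 is a regular polygon drawn with `<polygon>`. Its stroke #008000 means cut at S828, F1613. After flipping Y the toolpath is (19.97,42.69) → (32.60,47.72) → (43.27,39.30) → (41.31,25.85) → (28.68,20.82) → (18.01,29.24) → (19.97,42.69), returning to the start.

Shape 2 is a rectangle drawn with `<rect>`. Its stroke #008000 means cut at S828, F1613. After flipping Y the toolpath is (131.46,62.98) → (250.67,62.98) → (250.67,31.67) → (131.46,31.67) → (131.46,62.98), returning to the start.

Shape 3 is a quadratic bezier drawn with `<path>`. Its stroke #008000 means cut at S828, F1613. After flipping Y the toolpath is (65.38,33.89) → (82.29,53.75) → (89.56,60.37) → (87.20,53.75).

; LightBurn 1.5.06
; GRBL device profile, absolute coords
G21
G90
G00 X19.97 Y42.69
M4 S828
G01 X32.60 Y47.72 F1613
G01 X43.27 Y39.30
G01 X41.31 Y25.85
G01 X28.68 Y20.82
G01 X18.01 Y29.24
G01 X19.97 Y42.69
M5
G00 X131.46 Y62.98
M4 S828
G01 X250.67 Y62.98 F1613
G01 X250.67 Y31.67
G01 X131.46 Y31.67
G01 X131.46 Y62.98
M5
G00 X65.38 Y33.89
M4 S828
G01 X82.29 Y53.75 F1613
G01 X89.56 Y60.37
G01 X87.20 Y53.75
M5
G00 X0.00 Y0.00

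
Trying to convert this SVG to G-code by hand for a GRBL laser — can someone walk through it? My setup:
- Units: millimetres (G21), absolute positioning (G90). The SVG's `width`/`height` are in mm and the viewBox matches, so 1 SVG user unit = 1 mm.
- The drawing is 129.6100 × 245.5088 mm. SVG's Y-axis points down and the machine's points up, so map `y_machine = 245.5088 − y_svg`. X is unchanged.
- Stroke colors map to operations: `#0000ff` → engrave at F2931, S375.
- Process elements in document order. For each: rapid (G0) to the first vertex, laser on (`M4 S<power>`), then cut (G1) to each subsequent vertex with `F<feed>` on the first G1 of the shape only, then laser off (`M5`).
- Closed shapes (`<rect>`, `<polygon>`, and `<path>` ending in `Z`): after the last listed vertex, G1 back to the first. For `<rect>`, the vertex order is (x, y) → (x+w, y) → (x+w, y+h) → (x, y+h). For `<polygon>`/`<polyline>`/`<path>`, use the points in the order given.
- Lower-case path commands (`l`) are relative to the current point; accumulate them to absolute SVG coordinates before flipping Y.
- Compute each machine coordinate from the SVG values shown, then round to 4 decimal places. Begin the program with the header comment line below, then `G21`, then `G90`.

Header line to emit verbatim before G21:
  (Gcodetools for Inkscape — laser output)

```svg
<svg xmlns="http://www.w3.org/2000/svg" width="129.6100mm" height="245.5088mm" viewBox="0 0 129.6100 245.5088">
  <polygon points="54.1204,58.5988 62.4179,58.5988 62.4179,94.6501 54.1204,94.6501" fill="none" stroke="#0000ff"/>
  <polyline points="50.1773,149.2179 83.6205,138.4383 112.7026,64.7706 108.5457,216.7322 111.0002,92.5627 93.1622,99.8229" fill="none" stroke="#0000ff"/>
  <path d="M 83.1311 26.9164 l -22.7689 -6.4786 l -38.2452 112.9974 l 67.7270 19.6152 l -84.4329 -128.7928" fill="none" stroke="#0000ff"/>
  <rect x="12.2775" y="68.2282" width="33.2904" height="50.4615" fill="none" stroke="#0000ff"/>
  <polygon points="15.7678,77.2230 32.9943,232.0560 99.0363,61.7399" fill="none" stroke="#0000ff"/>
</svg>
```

(Gcodetools for Inkscape — laser output)
G21
G90
G0 X54.1204 Y186.9100
M4 S375
G1 X62.4179 Y186.9100 F2931
G1 X62.4179 Y150.8587
G1 X54.1204 Y150.8587
G1 X54.1204 Y186.9100
M5
G0 X50.1773 Y96.2909
M4 S375
G1 X83.6205 Y107.0705 F2931
G1 X112.7026 Y180.7382
G1 X108.5457 Y28.7766
G1 X111.0002 Y152.9461
G1 X93.1622 Y145.6859
M5
G0 X83.1311 Y218.5924
M4 S375
G1 X60.3622 Y225.0710 F2931
G1 X22.1170 Y112.0736
G1 X89.8440 Y92.4584
G1 X5.4111 Y221.2512
M5
G0 X12.2775 Y177.2806
M4 S375
G1 X45.5679 Y177.2806 F2931
G1 X45.5679 Y126.8191
G1 X12.2775 Y126.8191
G1 X12.2775 Y177.2806
M5
G0 X15.7678 Y168.2858
M4 S375
G1 X32.9943 Y13.4528 F2931
G1 X99.0363 Y183.7689
G1 X15.7678 Y168.2858
M5

viewBox `0 0 129.6100 245.5088` with mm width/height → 1 unit = 1 mm. Flip: y_m = 245.5088 − y_svg.

**Shape 1** — `<polygon>` rectangle, stroke `#0000ff` → engrave (S375, F2931). Machine vertices: (54.1204,186.9100) → (62.4179,186.9100) → (62.4179,150.8587) → (54.1204,150.8587) → (54.1204,186.9100). Closed: final G1 returns to the first vertex.

**Shape 2** — `<polyline>` open polyline, stroke `#0000ff` → engrave (S375, F2931). Machine vertices: (50.1773,96.2909) → (83.6205,107.0705) → (112.7026,180.7382) → (108.5457,28.7766) → (111.0002,152.9461) → (93.1622,145.6859). Open path.

**Shape 3** — `<path>` open polyline, stroke `#0000ff` → engrave (S375, F2931). Machine vertices: (83.1311,218.5924) → (60.3622,225.0710) → (22.1170,112.0736) → (89.8440,92.4584) → (5.4111,221.2512). Open path.

**Shape 4** — `<rect>` rectangle, stroke `#0000ff` → engrave (S375, F2931). Machine vertices: (12.2775,177.2806) → (45.5679,177.2806) → (45.5679,126.8191) → (12.2775,126.8191) → (12.2775,177.2806). Closed: final G1 returns to the first vertex.

**Shape 5** — `<polygon>` closed polygon, stroke `#0000ff` → engrave (S375, F2931). Machine vertices: (15.7678,168.2858) → (32.9943,13.4528) → (99.0363,183.7689) → (15.7678,168.2858). Closed: final G1 returns to the first vertex.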